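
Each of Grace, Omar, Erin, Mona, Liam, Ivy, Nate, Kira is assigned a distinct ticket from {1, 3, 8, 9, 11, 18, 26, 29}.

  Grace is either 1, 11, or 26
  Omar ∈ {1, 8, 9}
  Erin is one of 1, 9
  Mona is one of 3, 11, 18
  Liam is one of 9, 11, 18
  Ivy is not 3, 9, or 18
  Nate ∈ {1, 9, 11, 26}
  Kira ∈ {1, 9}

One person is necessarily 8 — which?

Among the 8 variables, 3 fits only Mona (and all 8 values in {1, 3, 8, 9, 11, 18, 26, 29} must be used), so Mona = 3.
The 7 still-open variables together cover exactly {1, 8, 9, 11, 18, 26, 29} — 7 values for 7 variables — and 18 appears only in Liam's list, so Liam = 18.
The 6 still-open variables draw from only 6 values {1, 8, 9, 11, 26, 29}, so each is used; only Ivy can be 29, hence Ivy = 29.
The 5 still-open variables draw from only 5 values {1, 8, 9, 11, 26}, so each is used; only Omar can be 8, hence Omar = 8.

Omar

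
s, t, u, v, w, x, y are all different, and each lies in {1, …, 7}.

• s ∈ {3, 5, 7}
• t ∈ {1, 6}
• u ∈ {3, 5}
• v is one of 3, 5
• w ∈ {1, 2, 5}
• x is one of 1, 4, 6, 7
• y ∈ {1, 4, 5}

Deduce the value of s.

7

The 7 variables draw from only 7 values {1, 2, 3, 4, 5, 6, 7}, so each is used; only w can be 2, hence w = 2.
The 2 variables u and v are confined to {3, 5}, which locks those values in; drop them from s, y.
So s = 7.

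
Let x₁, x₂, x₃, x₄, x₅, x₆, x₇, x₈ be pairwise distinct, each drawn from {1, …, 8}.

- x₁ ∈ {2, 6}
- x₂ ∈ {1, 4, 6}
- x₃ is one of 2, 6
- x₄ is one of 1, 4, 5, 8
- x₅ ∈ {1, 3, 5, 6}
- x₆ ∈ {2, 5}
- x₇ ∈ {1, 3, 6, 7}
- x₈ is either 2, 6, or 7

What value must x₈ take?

7

Among the 8 variables, 8 fits only x₄ (and all 8 values in {1, 2, 3, 4, 5, 6, 7, 8} must be used), so x₄ = 8.
The 7 still-open variables draw from only 7 values {1, 2, 3, 4, 5, 6, 7}, so each is used; only x₂ can be 4, hence x₂ = 4.
The 2 variables x₁ and x₃ are confined to {2, 6}, which locks those values in; drop them from x₅, x₆, x₇, x₈.
So x₈ = 7.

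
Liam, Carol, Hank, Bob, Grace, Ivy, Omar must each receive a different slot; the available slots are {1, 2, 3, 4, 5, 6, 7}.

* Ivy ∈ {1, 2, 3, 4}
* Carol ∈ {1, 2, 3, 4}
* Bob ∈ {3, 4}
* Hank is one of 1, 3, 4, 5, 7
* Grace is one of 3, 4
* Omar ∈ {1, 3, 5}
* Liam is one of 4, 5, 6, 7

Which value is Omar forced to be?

5

Among the 7 variables, 6 fits only Liam (and all 7 values in {1, 2, 3, 4, 5, 6, 7} must be used), so Liam = 6.
Among the 6 still-open variables, 7 fits only Hank (and all 6 values in {1, 2, 3, 4, 5, 7} must be used), so Hank = 7.
The 5 still-open variables draw from only 5 values {1, 2, 3, 4, 5}, so each is used; only Omar can be 5, hence Omar = 5.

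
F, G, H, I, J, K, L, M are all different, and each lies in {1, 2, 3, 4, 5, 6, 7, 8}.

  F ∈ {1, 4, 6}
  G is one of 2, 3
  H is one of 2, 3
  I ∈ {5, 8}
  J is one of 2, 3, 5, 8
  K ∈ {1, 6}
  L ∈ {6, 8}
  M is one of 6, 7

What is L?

Among the 8 variables, 4 fits only F (and all 8 values in {1, 2, 3, 4, 5, 6, 7, 8} must be used), so F = 4.
Among the 7 still-open variables, 1 fits only K (and all 7 values in {1, 2, 3, 5, 6, 7, 8} must be used), so K = 1.
The 6 still-open variables together cover exactly {2, 3, 5, 6, 7, 8} — 6 values for 6 variables — and 7 appears only in M's list, so M = 7.
The 5 still-open variables draw from only 5 values {2, 3, 5, 6, 8}, so each is used; only L can be 6, hence L = 6.

6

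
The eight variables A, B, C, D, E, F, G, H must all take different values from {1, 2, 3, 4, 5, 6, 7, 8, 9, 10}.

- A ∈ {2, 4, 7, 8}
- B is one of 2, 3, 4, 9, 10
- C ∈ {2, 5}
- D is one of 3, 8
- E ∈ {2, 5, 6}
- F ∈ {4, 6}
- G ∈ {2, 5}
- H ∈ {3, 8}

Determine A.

C and G between them cover only {2, 5} — a naked pair. Remove those values from A, B, E.
E's domain is down to {6}, so E = 6. Remove 6 from F.
F's domain is down to {4}, so F = 4. Remove 4 from A, B.
The 2 variables D and H are confined to {3, 8}, which locks those values in; drop them from A, B.
So A = 7.

7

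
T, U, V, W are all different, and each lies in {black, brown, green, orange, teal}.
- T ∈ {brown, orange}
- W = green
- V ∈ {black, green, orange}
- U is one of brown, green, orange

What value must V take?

black

W's domain is down to {green}, so W = green. So U, V can't be green.
The 3 still-open variables together cover exactly {black, brown, orange} — 3 values for 3 variables — and black appears only in V's list, so V = black.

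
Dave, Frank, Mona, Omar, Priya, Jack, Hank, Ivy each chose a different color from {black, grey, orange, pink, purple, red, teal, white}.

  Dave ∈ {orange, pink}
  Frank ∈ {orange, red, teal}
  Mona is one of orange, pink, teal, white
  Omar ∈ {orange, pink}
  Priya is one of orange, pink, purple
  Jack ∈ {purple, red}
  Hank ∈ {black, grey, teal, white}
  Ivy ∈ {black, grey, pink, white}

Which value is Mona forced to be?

white

Dave and Omar between them cover only {orange, pink} — a naked pair. Remove those values from Frank, Mona, Priya, Ivy.
Priya's domain is down to {purple}, so Priya = purple. Strike purple from Jack.
Jack has just one choice, so Jack = red. Strike red from Frank.
That leaves Frank = teal. Remove teal from Mona, Hank.
So Mona = white.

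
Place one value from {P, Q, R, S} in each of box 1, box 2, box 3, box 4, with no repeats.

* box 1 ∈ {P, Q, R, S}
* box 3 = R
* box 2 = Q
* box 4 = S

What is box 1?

box 2 must be Q (only option left). Eliminate Q elsewhere: box 1.
That leaves box 3 = R. Strike R from box 1.
That leaves box 4 = S. Strike S from box 1.
So box 1 = P.

P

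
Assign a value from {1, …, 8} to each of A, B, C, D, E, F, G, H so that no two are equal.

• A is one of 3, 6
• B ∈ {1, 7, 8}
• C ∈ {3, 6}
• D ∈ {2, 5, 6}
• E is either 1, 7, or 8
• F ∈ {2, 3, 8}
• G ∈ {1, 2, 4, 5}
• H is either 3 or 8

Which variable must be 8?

H

The 8 variables draw from only 8 values {1, 2, 3, 4, 5, 6, 7, 8}, so each is used; only G can be 4, hence G = 4.
The 7 still-open variables together cover exactly {1, 2, 3, 5, 6, 7, 8} — 7 values for 7 variables — and 5 appears only in D's list, so D = 5.
Among the 6 still-open variables, 2 fits only F (and all 6 values in {1, 2, 3, 6, 7, 8} must be used), so F = 2.
The 2 variables A and C are confined to {3, 6}, which locks those values in; drop them from H.
So 8 goes to H.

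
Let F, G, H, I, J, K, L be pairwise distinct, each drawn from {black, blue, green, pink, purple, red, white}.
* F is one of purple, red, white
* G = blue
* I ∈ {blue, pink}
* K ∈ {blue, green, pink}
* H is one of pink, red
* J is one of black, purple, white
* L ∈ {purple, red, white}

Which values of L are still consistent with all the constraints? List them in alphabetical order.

purple, white

G must be blue (only option left). Strike blue from I, K.
I's domain is down to {pink}, so I = pink. Strike pink from H, K.
K has just one choice, so K = green.
H has just one choice, so H = red. Remove red from F, L.
The 3 still-open variables draw from only 3 values {black, purple, white}, so each is used; only J can be black, hence J = black.
No further eliminations apply; L can still be any of purple, white.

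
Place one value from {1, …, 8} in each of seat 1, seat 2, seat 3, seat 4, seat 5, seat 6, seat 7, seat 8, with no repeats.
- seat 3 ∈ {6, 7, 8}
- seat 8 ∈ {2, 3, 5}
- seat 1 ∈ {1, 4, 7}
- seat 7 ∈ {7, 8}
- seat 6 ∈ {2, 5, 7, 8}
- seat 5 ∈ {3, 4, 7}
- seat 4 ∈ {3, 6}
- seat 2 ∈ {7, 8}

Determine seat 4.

3

Among the 8 variables, 1 fits only seat 1 (and all 8 values in {1, 2, 3, 4, 5, 6, 7, 8} must be used), so seat 1 = 1.
The 7 still-open variables draw from only 7 values {2, 3, 4, 5, 6, 7, 8}, so each is used; only seat 5 can be 4, hence seat 5 = 4.
seat 2 and seat 7 share exactly the 2 values {7, 8}; by pigeonhole those values go to them, so strike 7, 8 from seat 3, seat 6.
seat 3's domain is down to {6}, so seat 3 = 6. Eliminate 6 elsewhere: seat 4.
So seat 4 = 3.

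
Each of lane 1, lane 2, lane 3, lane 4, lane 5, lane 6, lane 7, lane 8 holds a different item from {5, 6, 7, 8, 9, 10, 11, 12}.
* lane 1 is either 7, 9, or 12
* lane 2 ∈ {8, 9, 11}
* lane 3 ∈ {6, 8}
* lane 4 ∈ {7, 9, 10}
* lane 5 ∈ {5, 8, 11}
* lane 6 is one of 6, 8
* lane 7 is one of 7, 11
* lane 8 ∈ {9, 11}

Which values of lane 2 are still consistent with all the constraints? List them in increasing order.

9, 11

The 8 variables together cover exactly {5, 6, 7, 8, 9, 10, 11, 12} — 8 values for 8 variables — and 5 appears only in lane 5's list, so lane 5 = 5.
The 7 still-open variables together cover exactly {6, 7, 8, 9, 10, 11, 12} — 7 values for 7 variables — and 10 appears only in lane 4's list, so lane 4 = 10.
Among the 6 still-open variables, 12 fits only lane 1 (and all 6 values in {6, 7, 8, 9, 11, 12} must be used), so lane 1 = 12.
The 5 still-open variables draw from only 5 values {6, 7, 8, 9, 11}, so each is used; only lane 7 can be 7, hence lane 7 = 7.
lane 3 and lane 6 share exactly the 2 values {6, 8}; by pigeonhole those values go to them, so strike 6, 8 from lane 2.
No further eliminations apply; lane 2 can still be any of 9, 11.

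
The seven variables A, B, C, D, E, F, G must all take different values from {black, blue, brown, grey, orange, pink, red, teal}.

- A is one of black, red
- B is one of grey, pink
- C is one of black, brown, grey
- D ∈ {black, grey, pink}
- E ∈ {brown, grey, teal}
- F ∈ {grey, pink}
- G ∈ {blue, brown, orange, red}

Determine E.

The 2 variables B and F are confined to {grey, pink}, which locks those values in; drop them from C, D, E.
D has just one choice, so D = black. Strike black from A, C.
A's domain is down to {red}, so A = red. Eliminate red elsewhere: G.
C's domain is down to {brown}, so C = brown. Eliminate brown elsewhere: E, G.
So E = teal.

teal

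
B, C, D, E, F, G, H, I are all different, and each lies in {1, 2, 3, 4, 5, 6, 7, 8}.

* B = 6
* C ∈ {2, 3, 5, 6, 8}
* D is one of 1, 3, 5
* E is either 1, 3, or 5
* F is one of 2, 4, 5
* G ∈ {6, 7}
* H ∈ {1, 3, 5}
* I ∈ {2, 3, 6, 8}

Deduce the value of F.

4

B's domain is down to {6}, so B = 6. So C, G, I can't be 6.
G's domain is down to {7}, so G = 7.
The 6 still-open variables draw from only 6 values {1, 2, 3, 4, 5, 8}, so each is used; only F can be 4, hence F = 4.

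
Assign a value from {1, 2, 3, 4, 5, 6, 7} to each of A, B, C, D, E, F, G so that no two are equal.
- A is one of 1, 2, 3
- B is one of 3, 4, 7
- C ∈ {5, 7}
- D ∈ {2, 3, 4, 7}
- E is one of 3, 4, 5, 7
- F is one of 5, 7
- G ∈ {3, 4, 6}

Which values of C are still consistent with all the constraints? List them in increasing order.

5, 7

The 7 variables together cover exactly {1, 2, 3, 4, 5, 6, 7} — 7 values for 7 variables — and 1 appears only in A's list, so A = 1.
Among the 6 still-open variables, 2 fits only D (and all 6 values in {2, 3, 4, 5, 6, 7} must be used), so D = 2.
Among the 5 still-open variables, 6 fits only G (and all 5 values in {3, 4, 5, 6, 7} must be used), so G = 6.
C and F between them cover only {5, 7} — a naked pair. Remove those values from B, E.
No further eliminations apply; C can still be any of 5, 7.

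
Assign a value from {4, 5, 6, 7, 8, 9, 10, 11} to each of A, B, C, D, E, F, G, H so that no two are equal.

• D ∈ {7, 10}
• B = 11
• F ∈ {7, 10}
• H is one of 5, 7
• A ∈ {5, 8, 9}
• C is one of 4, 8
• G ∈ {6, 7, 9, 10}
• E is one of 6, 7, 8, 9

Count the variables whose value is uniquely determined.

B's domain is down to {11}, so B = 11.
Among the 7 still-open variables, 4 fits only C (and all 7 values in {4, 5, 6, 7, 8, 9, 10} must be used), so C = 4.
The 2 variables D and F are confined to {7, 10}, which locks those values in; drop them from E, G, H.
That leaves H = 5. Remove 5 from A.
Determined: B=11, C=4, H=5. The other variables each still have more than one consistent value. That makes 3.

3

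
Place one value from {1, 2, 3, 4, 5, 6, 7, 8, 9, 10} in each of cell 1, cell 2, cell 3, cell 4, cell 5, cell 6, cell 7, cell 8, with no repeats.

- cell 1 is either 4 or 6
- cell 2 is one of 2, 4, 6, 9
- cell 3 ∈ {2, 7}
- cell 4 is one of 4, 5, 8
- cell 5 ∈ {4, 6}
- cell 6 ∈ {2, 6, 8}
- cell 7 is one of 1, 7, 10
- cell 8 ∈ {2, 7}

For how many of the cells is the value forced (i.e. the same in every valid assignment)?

cell 1 and cell 5 share exactly the 2 values {4, 6}; by pigeonhole those values go to them, so strike 4, 6 from cell 2, cell 4, cell 6.
The 2 variables cell 3 and cell 8 are confined to {2, 7}, which locks those values in; drop them from cell 2, cell 6, cell 7.
cell 2 has just one choice, so cell 2 = 9.
That leaves cell 6 = 8. Remove 8 from cell 4.
That leaves cell 4 = 5.
Determined: cell 2=9, cell 4=5, cell 6=8. The other cells each still have more than one consistent value. That makes 3.

3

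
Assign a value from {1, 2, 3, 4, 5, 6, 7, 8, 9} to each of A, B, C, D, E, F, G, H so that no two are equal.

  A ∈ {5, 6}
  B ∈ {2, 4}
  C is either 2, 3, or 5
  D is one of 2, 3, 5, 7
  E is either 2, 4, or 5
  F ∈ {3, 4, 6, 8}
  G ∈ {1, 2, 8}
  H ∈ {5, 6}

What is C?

Among the 8 variables, 1 fits only G (and all 8 values in {1, 2, 3, 4, 5, 6, 7, 8} must be used), so G = 1.
Among the 7 still-open variables, 7 fits only D (and all 7 values in {2, 3, 4, 5, 6, 7, 8} must be used), so D = 7.
Among the 6 still-open variables, 8 fits only F (and all 6 values in {2, 3, 4, 5, 6, 8} must be used), so F = 8.
The 5 still-open variables draw from only 5 values {2, 3, 4, 5, 6}, so each is used; only C can be 3, hence C = 3.

3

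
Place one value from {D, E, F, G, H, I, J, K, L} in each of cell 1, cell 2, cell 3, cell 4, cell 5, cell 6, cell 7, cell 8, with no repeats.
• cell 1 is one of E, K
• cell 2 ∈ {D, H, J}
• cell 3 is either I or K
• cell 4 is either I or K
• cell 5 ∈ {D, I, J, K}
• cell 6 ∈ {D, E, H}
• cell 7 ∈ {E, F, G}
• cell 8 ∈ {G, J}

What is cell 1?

The 8 variables together cover exactly {D, E, F, G, H, I, J, K} — 8 values for 8 variables — and F appears only in cell 7's list, so cell 7 = F.
The 7 still-open variables draw from only 7 values {D, E, G, H, I, J, K}, so each is used; only cell 8 can be G, hence cell 8 = G.
cell 3 and cell 4 share exactly the 2 values {I, K}; by pigeonhole those values go to them, so strike I, K from cell 1, cell 5.
So cell 1 = E.

E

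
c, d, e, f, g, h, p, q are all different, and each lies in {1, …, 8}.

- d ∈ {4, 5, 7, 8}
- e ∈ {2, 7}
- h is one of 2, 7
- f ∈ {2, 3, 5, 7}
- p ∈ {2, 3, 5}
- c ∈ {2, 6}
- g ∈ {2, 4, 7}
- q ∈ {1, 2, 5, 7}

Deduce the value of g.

4

The 8 variables together cover exactly {1, 2, 3, 4, 5, 6, 7, 8} — 8 values for 8 variables — and 1 appears only in q's list, so q = 1.
The 7 still-open variables draw from only 7 values {2, 3, 4, 5, 6, 7, 8}, so each is used; only c can be 6, hence c = 6.
The 6 still-open variables together cover exactly {2, 3, 4, 5, 7, 8} — 6 values for 6 variables — and 8 appears only in d's list, so d = 8.
The 5 still-open variables together cover exactly {2, 3, 4, 5, 7} — 5 values for 5 variables — and 4 appears only in g's list, so g = 4.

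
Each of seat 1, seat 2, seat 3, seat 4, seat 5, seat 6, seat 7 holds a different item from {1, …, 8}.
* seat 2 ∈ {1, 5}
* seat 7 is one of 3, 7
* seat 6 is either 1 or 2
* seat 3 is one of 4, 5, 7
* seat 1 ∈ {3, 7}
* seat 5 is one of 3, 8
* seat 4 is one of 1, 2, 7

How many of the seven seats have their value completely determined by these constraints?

Among the 7 variables, 4 fits only seat 3 (and all 7 values in {1, 2, 3, 4, 5, 7, 8} must be used), so seat 3 = 4.
Among the 6 still-open variables, 5 fits only seat 2 (and all 6 values in {1, 2, 3, 5, 7, 8} must be used), so seat 2 = 5.
The 5 still-open variables together cover exactly {1, 2, 3, 7, 8} — 5 values for 5 variables — and 8 appears only in seat 5's list, so seat 5 = 8.
seat 1 and seat 7 between them cover only {3, 7} — a naked pair. Remove those values from seat 4.
Determined: seat 2=5, seat 3=4, seat 5=8. The other seats each still have more than one consistent value. That makes 3.

3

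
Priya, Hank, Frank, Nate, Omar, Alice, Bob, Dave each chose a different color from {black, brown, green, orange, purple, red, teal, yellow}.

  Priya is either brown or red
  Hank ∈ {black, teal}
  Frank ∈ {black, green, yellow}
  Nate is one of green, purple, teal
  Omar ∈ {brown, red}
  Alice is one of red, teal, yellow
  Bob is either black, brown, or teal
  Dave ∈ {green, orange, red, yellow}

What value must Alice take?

The 8 variables draw from only 8 values {black, brown, green, orange, purple, red, teal, yellow}, so each is used; only Dave can be orange, hence Dave = orange.
The 7 still-open variables draw from only 7 values {black, brown, green, purple, red, teal, yellow}, so each is used; only Nate can be purple, hence Nate = purple.
Among the 6 still-open variables, green fits only Frank (and all 6 values in {black, brown, green, red, teal, yellow} must be used), so Frank = green.
The 5 still-open variables together cover exactly {black, brown, red, teal, yellow} — 5 values for 5 variables — and yellow appears only in Alice's list, so Alice = yellow.

yellow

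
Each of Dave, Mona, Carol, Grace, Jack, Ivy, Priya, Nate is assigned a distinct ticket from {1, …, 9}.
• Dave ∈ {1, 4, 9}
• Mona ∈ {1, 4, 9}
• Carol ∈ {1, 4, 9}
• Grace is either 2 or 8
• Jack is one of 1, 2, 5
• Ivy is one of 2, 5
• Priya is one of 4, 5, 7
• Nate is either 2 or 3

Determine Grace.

8

Among the 8 variables, 3 fits only Nate (and all 8 values in {1, 2, 3, 4, 5, 7, 8, 9} must be used), so Nate = 3.
The 7 still-open variables together cover exactly {1, 2, 4, 5, 7, 8, 9} — 7 values for 7 variables — and 7 appears only in Priya's list, so Priya = 7.
Among the 6 still-open variables, 8 fits only Grace (and all 6 values in {1, 2, 4, 5, 8, 9} must be used), so Grace = 8.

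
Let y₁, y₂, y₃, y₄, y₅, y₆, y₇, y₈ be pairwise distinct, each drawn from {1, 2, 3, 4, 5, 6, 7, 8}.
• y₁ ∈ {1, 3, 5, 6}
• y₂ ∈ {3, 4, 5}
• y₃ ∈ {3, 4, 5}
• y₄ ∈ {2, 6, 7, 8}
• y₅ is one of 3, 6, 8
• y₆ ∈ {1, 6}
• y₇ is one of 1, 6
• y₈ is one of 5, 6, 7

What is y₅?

8

The 8 variables draw from only 8 values {1, 2, 3, 4, 5, 6, 7, 8}, so each is used; only y₄ can be 2, hence y₄ = 2.
Among the 7 still-open variables, 7 fits only y₈ (and all 7 values in {1, 3, 4, 5, 6, 7, 8} must be used), so y₈ = 7.
Among the 6 still-open variables, 8 fits only y₅ (and all 6 values in {1, 3, 4, 5, 6, 8} must be used), so y₅ = 8.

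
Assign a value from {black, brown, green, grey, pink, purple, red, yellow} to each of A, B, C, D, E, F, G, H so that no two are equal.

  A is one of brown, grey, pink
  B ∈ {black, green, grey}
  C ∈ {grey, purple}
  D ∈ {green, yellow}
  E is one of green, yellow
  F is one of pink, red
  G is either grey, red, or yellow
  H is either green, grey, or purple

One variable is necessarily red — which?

G

The 8 variables draw from only 8 values {black, brown, green, grey, pink, purple, red, yellow}, so each is used; only B can be black, hence B = black.
The 7 still-open variables draw from only 7 values {brown, green, grey, pink, purple, red, yellow}, so each is used; only A can be brown, hence A = brown.
The 6 still-open variables draw from only 6 values {green, grey, pink, purple, red, yellow}, so each is used; only F can be pink, hence F = pink.
The 5 still-open variables draw from only 5 values {green, grey, purple, red, yellow}, so each is used; only G can be red, hence G = red.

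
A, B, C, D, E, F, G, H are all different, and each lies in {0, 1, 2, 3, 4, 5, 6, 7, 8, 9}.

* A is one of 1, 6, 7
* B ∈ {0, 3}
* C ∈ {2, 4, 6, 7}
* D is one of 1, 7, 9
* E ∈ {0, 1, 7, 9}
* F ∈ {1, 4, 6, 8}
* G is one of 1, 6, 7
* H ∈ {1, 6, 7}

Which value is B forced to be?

3

The 3 variables A, G, H are confined to {1, 6, 7}, which locks those values in; drop them from C, D, E, F.
That leaves D = 9. So E can't be 9.
E has just one choice, so E = 0. Remove 0 from B.
So B = 3.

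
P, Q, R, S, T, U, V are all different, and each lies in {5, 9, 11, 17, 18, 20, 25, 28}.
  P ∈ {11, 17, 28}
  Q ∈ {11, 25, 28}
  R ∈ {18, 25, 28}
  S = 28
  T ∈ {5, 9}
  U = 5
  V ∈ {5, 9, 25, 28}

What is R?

18

S must be 28 (only option left). Eliminate 28 elsewhere: P, Q, R, V.
U must be 5 (only option left). Strike 5 from T, V.
T's domain is down to {9}, so T = 9. Eliminate 9 elsewhere: V.
V must be 25 (only option left). Remove 25 from Q, R.
So R = 18.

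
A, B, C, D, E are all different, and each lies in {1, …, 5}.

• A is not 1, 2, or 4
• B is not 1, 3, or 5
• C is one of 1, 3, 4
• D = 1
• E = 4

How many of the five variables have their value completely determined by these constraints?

D has just one choice, so D = 1. Strike 1 from C.
E has just one choice, so E = 4. So B, C can't be 4.
B's domain is down to {2}, so B = 2.
C's domain is down to {3}, so C = 3. Eliminate 3 elsewhere: A.
A has just one choice, so A = 5.
Every variable is fixed: A=5, B=2, C=3, D=1, E=4. That makes 5.

5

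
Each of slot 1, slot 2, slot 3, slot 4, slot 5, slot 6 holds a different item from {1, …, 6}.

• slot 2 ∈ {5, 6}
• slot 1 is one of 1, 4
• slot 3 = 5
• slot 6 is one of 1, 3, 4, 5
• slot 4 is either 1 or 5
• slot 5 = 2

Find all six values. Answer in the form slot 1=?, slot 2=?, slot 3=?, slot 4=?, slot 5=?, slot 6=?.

slot 1=4, slot 2=6, slot 3=5, slot 4=1, slot 5=2, slot 6=3

slot 3 has just one choice, so slot 3 = 5. Remove 5 from slot 2, slot 4, slot 6.
That leaves slot 4 = 1. Remove 1 from slot 1, slot 6.
slot 5 must be 2 (only option left).
slot 1 has just one choice, so slot 1 = 4. Strike 4 from slot 6.
slot 2 has just one choice, so slot 2 = 6.
That leaves slot 6 = 3.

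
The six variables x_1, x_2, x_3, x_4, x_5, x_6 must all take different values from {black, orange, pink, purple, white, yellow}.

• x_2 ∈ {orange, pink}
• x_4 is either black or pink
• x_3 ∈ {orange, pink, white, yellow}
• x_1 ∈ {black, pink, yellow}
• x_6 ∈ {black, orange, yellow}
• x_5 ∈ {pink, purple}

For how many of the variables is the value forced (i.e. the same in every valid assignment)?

The 6 variables together cover exactly {black, orange, pink, purple, white, yellow} — 6 values for 6 variables — and purple appears only in x_5's list, so x_5 = purple.
The 5 still-open variables draw from only 5 values {black, orange, pink, white, yellow}, so each is used; only x_3 can be white, hence x_3 = white.
Determined: x_3=white, x_5=purple. The other variables each still have more than one consistent value. That makes 2.

2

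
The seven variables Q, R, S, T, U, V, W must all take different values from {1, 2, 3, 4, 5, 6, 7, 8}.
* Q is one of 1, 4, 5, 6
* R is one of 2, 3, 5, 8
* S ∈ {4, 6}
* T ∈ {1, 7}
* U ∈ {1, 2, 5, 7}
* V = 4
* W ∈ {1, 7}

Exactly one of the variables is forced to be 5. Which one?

Q

V must be 4 (only option left). Strike 4 from Q, S.
That leaves S = 6. So Q can't be 6.
T and W between them cover only {1, 7} — a naked pair. Remove those values from Q, U.
So 5 goes to Q.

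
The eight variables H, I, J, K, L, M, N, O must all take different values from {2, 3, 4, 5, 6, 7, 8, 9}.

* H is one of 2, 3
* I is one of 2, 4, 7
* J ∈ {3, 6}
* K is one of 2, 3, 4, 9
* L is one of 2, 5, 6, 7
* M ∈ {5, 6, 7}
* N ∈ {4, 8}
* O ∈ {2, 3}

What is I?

The 8 variables draw from only 8 values {2, 3, 4, 5, 6, 7, 8, 9}, so each is used; only N can be 8, hence N = 8.
The 7 still-open variables together cover exactly {2, 3, 4, 5, 6, 7, 9} — 7 values for 7 variables — and 9 appears only in K's list, so K = 9.
Among the 6 still-open variables, 4 fits only I (and all 6 values in {2, 3, 4, 5, 6, 7} must be used), so I = 4.

4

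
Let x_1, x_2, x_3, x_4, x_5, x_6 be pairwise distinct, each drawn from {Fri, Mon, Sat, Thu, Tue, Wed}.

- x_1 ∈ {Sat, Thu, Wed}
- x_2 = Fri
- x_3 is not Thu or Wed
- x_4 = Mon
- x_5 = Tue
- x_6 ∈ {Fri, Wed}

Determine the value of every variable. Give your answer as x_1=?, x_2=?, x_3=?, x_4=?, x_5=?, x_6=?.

x_2 has just one choice, so x_2 = Fri. So x_3, x_6 can't be Fri.
x_4 has just one choice, so x_4 = Mon. Strike Mon from x_3.
That leaves x_5 = Tue. So x_3 can't be Tue.
x_6's domain is down to {Wed}, so x_6 = Wed. Eliminate Wed elsewhere: x_1.
x_3's domain is down to {Sat}, so x_3 = Sat. Remove Sat from x_1.
That leaves x_1 = Thu.

x_1=Thu, x_2=Fri, x_3=Sat, x_4=Mon, x_5=Tue, x_6=Wed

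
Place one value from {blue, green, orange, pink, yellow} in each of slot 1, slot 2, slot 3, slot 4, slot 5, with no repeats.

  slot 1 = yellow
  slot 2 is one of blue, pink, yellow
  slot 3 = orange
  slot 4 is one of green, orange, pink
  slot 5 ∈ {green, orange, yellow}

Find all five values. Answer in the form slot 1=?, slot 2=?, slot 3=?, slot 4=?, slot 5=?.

slot 1=yellow, slot 2=blue, slot 3=orange, slot 4=pink, slot 5=green

slot 1 must be yellow (only option left). Strike yellow from slot 2, slot 5.
slot 3's domain is down to {orange}, so slot 3 = orange. So slot 4, slot 5 can't be orange.
slot 5 must be green (only option left). So slot 4 can't be green.
slot 4 has just one choice, so slot 4 = pink. Strike pink from slot 2.
slot 2 has just one choice, so slot 2 = blue.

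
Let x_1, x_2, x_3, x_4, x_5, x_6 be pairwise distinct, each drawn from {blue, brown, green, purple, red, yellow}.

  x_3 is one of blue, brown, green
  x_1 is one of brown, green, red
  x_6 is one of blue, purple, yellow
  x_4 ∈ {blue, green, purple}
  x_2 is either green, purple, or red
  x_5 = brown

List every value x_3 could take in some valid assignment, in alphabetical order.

x_5 has just one choice, so x_5 = brown. Strike brown from x_1, x_3.
The 5 still-open variables together cover exactly {blue, green, purple, red, yellow} — 5 values for 5 variables — and yellow appears only in x_6's list, so x_6 = yellow.
No further eliminations apply; x_3 can still be any of blue, green.

blue, green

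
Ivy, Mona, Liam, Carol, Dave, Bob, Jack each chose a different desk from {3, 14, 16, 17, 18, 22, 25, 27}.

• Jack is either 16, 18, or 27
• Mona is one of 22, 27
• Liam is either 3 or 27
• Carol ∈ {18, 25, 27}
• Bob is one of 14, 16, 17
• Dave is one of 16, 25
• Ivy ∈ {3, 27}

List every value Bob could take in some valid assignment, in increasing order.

Ivy and Liam share exactly the 2 values {3, 27}; by pigeonhole those values go to them, so strike 3, 27 from Mona, Carol, Jack.
Mona must be 22 (only option left).
The 3 variables Carol, Dave, Jack are confined to {16, 18, 25}, which locks those values in; drop them from Bob.
No further eliminations apply; Bob can still be any of 14, 17.

14, 17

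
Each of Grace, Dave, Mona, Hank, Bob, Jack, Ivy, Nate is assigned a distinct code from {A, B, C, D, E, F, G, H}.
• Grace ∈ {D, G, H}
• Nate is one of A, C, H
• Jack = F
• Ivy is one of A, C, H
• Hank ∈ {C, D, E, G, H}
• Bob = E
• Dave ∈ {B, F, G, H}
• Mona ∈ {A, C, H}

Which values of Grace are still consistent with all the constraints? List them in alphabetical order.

Bob must be E (only option left). Remove E from Hank.
Jack has just one choice, so Jack = F. Strike F from Dave.
Among the 6 still-open variables, B fits only Dave (and all 6 values in {A, B, C, D, G, H} must be used), so Dave = B.
Mona, Ivy, Nate between them cover only {A, C, H} — a naked triple. Remove those values from Grace, Hank.
No further eliminations apply; Grace can still be any of D, G.

D, G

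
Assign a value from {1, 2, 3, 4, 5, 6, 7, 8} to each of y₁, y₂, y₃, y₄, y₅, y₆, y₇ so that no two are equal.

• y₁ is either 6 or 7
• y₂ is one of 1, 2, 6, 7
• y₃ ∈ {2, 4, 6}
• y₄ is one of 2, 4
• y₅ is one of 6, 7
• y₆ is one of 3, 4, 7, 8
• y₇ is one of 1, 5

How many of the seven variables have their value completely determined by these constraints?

2

The 2 variables y₁ and y₅ are confined to {6, 7}, which locks those values in; drop them from y₂, y₃, y₆.
The 2 variables y₃ and y₄ are confined to {2, 4}, which locks those values in; drop them from y₂, y₆.
y₂ has just one choice, so y₂ = 1. Eliminate 1 elsewhere: y₇.
y₇ has just one choice, so y₇ = 5.
Determined: y₂=1, y₇=5. The other variables each still have more than one consistent value. That makes 2.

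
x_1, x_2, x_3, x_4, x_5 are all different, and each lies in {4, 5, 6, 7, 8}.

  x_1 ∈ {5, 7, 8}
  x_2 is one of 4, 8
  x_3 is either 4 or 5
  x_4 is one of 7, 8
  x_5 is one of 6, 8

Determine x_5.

The 5 variables together cover exactly {4, 5, 6, 7, 8} — 5 values for 5 variables — and 6 appears only in x_5's list, so x_5 = 6.

6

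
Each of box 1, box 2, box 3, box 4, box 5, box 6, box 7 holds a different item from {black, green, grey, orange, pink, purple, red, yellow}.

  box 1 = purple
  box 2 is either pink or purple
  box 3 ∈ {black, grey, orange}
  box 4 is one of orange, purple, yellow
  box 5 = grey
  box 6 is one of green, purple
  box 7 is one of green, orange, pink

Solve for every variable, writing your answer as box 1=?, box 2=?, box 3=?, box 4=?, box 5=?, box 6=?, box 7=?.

box 1=purple, box 2=pink, box 3=black, box 4=yellow, box 5=grey, box 6=green, box 7=orange

box 1 must be purple (only option left). Eliminate purple elsewhere: box 2, box 4, box 6.
box 2's domain is down to {pink}, so box 2 = pink. So box 7 can't be pink.
box 5's domain is down to {grey}, so box 5 = grey. Remove grey from box 3.
box 6 has just one choice, so box 6 = green. Remove green from box 7.
box 7's domain is down to {orange}, so box 7 = orange. Remove orange from box 3, box 4.
That leaves box 3 = black.
box 4 must be yellow (only option left).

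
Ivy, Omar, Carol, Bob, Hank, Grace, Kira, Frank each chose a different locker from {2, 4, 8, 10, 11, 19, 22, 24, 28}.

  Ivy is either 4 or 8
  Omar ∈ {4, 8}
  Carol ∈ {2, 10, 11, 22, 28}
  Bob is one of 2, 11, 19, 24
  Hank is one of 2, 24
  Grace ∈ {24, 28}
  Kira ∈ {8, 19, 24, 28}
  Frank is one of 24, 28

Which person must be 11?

The 2 variables Ivy and Omar are confined to {4, 8}, which locks those values in; drop them from Kira.
Grace and Frank between them cover only {24, 28} — a naked pair. Remove those values from Carol, Bob, Hank, Kira.
Hank's domain is down to {2}, so Hank = 2. Eliminate 2 elsewhere: Carol, Bob.
Kira's domain is down to {19}, so Kira = 19. Remove 19 from Bob.
So 11 goes to Bob.

Bob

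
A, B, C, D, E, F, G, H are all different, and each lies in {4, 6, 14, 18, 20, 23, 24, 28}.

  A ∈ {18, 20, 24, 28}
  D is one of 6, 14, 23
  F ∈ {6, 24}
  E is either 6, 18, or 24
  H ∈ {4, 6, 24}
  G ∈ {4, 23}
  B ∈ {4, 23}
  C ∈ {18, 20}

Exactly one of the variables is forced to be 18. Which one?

The 8 variables together cover exactly {4, 6, 14, 18, 20, 23, 24, 28} — 8 values for 8 variables — and 14 appears only in D's list, so D = 14.
Among the 7 still-open variables, 28 fits only A (and all 7 values in {4, 6, 18, 20, 23, 24, 28} must be used), so A = 28.
The 6 still-open variables together cover exactly {4, 6, 18, 20, 23, 24} — 6 values for 6 variables — and 20 appears only in C's list, so C = 20.
The 5 still-open variables together cover exactly {4, 6, 18, 23, 24} — 5 values for 5 variables — and 18 appears only in E's list, so E = 18.

E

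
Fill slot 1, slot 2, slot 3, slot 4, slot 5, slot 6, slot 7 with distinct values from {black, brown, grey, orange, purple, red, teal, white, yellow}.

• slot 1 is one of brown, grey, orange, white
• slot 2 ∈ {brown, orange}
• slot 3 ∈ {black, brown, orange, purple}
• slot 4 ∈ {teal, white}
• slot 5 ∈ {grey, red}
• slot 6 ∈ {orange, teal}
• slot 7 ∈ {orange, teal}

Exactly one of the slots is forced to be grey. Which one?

The 2 variables slot 6 and slot 7 are confined to {orange, teal}, which locks those values in; drop them from slot 1, slot 2, slot 3, slot 4.
slot 2 must be brown (only option left). Remove brown from slot 1, slot 3.
slot 4's domain is down to {white}, so slot 4 = white. Remove white from slot 1.
So grey goes to slot 1.

slot 1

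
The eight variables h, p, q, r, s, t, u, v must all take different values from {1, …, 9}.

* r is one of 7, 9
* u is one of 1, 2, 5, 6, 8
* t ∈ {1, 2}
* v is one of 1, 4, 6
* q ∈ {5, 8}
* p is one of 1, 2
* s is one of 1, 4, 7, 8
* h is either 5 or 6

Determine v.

The 8 variables together cover exactly {1, 2, 4, 5, 6, 7, 8, 9} — 8 values for 8 variables — and 9 appears only in r's list, so r = 9.
Among the 7 still-open variables, 7 fits only s (and all 7 values in {1, 2, 4, 5, 6, 7, 8} must be used), so s = 7.
The 6 still-open variables together cover exactly {1, 2, 4, 5, 6, 8} — 6 values for 6 variables — and 4 appears only in v's list, so v = 4.

4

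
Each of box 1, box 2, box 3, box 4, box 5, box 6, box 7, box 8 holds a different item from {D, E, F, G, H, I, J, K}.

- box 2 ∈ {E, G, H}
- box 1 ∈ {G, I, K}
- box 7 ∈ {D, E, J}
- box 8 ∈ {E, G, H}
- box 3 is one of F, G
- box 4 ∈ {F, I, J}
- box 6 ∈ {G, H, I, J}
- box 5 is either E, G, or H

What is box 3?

Among the 8 variables, D fits only box 7 (and all 8 values in {D, E, F, G, H, I, J, K} must be used), so box 7 = D.
Among the 7 still-open variables, K fits only box 1 (and all 7 values in {E, F, G, H, I, J, K} must be used), so box 1 = K.
box 2, box 5, box 8 share exactly the 3 values {E, G, H}; by pigeonhole those values go to them, so strike E, G, H from box 3, box 6.
So box 3 = F.

F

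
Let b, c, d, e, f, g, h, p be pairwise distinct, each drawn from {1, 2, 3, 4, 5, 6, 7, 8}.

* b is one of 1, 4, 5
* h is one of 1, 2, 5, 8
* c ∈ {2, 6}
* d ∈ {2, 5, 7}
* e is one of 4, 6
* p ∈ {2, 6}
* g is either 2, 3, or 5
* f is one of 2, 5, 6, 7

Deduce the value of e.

The 8 variables together cover exactly {1, 2, 3, 4, 5, 6, 7, 8} — 8 values for 8 variables — and 3 appears only in g's list, so g = 3.
The 7 still-open variables together cover exactly {1, 2, 4, 5, 6, 7, 8} — 7 values for 7 variables — and 8 appears only in h's list, so h = 8.
The 6 still-open variables draw from only 6 values {1, 2, 4, 5, 6, 7}, so each is used; only b can be 1, hence b = 1.
Among the 5 still-open variables, 4 fits only e (and all 5 values in {2, 4, 5, 6, 7} must be used), so e = 4.

4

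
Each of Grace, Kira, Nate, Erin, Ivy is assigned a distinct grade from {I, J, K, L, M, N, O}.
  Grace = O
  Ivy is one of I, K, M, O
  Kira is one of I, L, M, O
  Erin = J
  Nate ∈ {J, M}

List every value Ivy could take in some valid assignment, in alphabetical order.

Grace's domain is down to {O}, so Grace = O. Eliminate O elsewhere: Kira, Ivy.
Erin's domain is down to {J}, so Erin = J. Strike J from Nate.
Nate has just one choice, so Nate = M. Remove M from Kira, Ivy.
No further eliminations apply; Ivy can still be any of I, K.

I, K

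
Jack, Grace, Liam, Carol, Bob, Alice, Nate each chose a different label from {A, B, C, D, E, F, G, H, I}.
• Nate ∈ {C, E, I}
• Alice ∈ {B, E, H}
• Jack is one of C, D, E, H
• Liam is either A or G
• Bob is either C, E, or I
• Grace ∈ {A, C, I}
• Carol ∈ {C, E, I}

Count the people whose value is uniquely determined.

2

Carol, Bob, Nate share exactly the 3 values {C, E, I}; by pigeonhole those values go to them, so strike C, E, I from Jack, Grace, Alice.
That leaves Grace = A. Strike A from Liam.
Liam's domain is down to {G}, so Liam = G.
Determined: Grace=A, Liam=G. The other people each still have more than one consistent value. That makes 2.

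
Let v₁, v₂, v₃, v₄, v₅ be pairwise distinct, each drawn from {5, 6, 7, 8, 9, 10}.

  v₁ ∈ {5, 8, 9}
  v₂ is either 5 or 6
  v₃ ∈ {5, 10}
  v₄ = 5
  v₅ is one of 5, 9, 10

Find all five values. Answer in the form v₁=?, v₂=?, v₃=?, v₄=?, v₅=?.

v₄ must be 5 (only option left). Remove 5 from v₁, v₂, v₃, v₅.
v₂'s domain is down to {6}, so v₂ = 6.
v₃ has just one choice, so v₃ = 10. So v₅ can't be 10.
v₅ must be 9 (only option left). Eliminate 9 elsewhere: v₁.
v₁ must be 8 (only option left).

v₁=8, v₂=6, v₃=10, v₄=5, v₅=9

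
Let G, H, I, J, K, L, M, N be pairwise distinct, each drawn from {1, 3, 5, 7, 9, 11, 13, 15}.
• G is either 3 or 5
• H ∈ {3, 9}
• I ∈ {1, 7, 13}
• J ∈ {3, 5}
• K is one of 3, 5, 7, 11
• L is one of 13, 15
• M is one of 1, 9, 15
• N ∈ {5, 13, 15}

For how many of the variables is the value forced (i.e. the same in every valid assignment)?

4

The 8 variables together cover exactly {1, 3, 5, 7, 9, 11, 13, 15} — 8 values for 8 variables — and 11 appears only in K's list, so K = 11.
The 7 still-open variables draw from only 7 values {1, 3, 5, 7, 9, 13, 15}, so each is used; only I can be 7, hence I = 7.
The 6 still-open variables together cover exactly {1, 3, 5, 9, 13, 15} — 6 values for 6 variables — and 1 appears only in M's list, so M = 1.
The 5 still-open variables together cover exactly {3, 5, 9, 13, 15} — 5 values for 5 variables — and 9 appears only in H's list, so H = 9.
G and J between them cover only {3, 5} — a naked pair. Remove those values from N.
Determined: H=9, I=7, K=11, M=1. The other variables each still have more than one consistent value. That makes 4.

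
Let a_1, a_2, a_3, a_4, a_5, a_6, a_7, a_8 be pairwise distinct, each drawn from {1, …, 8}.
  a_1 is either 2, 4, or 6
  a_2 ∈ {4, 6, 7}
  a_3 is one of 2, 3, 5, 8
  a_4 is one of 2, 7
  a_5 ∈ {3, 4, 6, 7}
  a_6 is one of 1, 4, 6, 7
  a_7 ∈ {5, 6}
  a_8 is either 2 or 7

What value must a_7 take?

5

Among the 8 variables, 1 fits only a_6 (and all 8 values in {1, 2, 3, 4, 5, 6, 7, 8} must be used), so a_6 = 1.
The 7 still-open variables draw from only 7 values {2, 3, 4, 5, 6, 7, 8}, so each is used; only a_3 can be 8, hence a_3 = 8.
Among the 6 still-open variables, 3 fits only a_5 (and all 6 values in {2, 3, 4, 5, 6, 7} must be used), so a_5 = 3.
Among the 5 still-open variables, 5 fits only a_7 (and all 5 values in {2, 4, 5, 6, 7} must be used), so a_7 = 5.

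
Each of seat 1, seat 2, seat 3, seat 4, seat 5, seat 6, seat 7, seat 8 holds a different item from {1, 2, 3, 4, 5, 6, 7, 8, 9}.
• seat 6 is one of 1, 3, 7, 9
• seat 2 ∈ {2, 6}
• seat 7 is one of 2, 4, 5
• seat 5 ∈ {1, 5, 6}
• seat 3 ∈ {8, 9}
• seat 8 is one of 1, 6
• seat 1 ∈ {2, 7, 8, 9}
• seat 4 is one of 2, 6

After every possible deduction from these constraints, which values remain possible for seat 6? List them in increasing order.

3, 7, 9

seat 2 and seat 4 between them cover only {2, 6} — a naked pair. Remove those values from seat 1, seat 5, seat 7, seat 8.
seat 8 has just one choice, so seat 8 = 1. Strike 1 from seat 5, seat 6.
seat 5 has just one choice, so seat 5 = 5. Eliminate 5 elsewhere: seat 7.
That leaves seat 7 = 4.
No further eliminations apply; seat 6 can still be any of 3, 7, 9.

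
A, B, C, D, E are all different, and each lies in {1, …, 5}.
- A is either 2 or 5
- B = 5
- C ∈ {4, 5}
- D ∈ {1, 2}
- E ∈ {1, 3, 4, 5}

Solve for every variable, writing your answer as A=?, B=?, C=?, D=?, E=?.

B's domain is down to {5}, so B = 5. Strike 5 from A, C, E.
That leaves C = 4. Remove 4 from E.
A has just one choice, so A = 2. Remove 2 from D.
D's domain is down to {1}, so D = 1. Strike 1 from E.
That leaves E = 3.

A=2, B=5, C=4, D=1, E=3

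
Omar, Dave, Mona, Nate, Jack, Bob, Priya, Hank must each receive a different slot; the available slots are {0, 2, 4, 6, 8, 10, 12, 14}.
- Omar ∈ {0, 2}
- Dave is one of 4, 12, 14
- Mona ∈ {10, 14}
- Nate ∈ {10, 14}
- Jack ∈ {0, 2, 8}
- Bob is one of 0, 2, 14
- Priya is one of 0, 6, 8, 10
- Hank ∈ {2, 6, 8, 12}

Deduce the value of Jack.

8

The 8 variables draw from only 8 values {0, 2, 4, 6, 8, 10, 12, 14}, so each is used; only Dave can be 4, hence Dave = 4.
The 7 still-open variables together cover exactly {0, 2, 6, 8, 10, 12, 14} — 7 values for 7 variables — and 12 appears only in Hank's list, so Hank = 12.
The 6 still-open variables draw from only 6 values {0, 2, 6, 8, 10, 14}, so each is used; only Priya can be 6, hence Priya = 6.
The 5 still-open variables together cover exactly {0, 2, 8, 10, 14} — 5 values for 5 variables — and 8 appears only in Jack's list, so Jack = 8.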